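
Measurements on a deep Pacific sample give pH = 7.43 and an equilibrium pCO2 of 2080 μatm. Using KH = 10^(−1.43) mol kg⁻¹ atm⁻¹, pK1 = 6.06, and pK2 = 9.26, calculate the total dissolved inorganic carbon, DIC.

DIC = 1.92 mmol/kg

[CO2*] = KH · pCO2 = 10^(−1.43) × 2080×10^-6 = 7.728×10^-5 mol/kg
α₀ = 1/(1 + K1/[H⁺] + K1K2/[H⁺]²) = 1/(1 + 10^+1.37 + 10^-0.46) = 0.04034
DIC = [CO2*]/α₀ = 7.728×10^-5 / 0.04034 = 1.92 mmol/kg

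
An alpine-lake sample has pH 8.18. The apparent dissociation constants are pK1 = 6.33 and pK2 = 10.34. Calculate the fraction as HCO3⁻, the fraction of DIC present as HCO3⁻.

α₁ = 0.979

α₁ = 1 / (1 + [H⁺]/K1 + K2/[H⁺]) = 1 / (1 + 10^-1.85 + 10^-2.16)
   = 1 / (1 + 0.014125 + 0.0069183) = 1/1.0210 = 0.9794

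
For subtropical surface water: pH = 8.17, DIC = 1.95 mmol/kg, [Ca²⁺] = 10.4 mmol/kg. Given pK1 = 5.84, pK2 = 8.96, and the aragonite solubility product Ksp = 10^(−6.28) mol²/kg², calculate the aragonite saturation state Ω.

Ω = 5.37

α₂ = 1 / (1 + [H⁺]/K2 + [H⁺]²/(K1K2)) = 1 / (1 + 10^+0.79 + 10^-1.54)
   = 1 / (1 + 6.1660 + 0.028840) = 1/7.1948 = 0.1390
[CO3²⁻] = α₂ × DIC = 0.1390 × 1.95 = 0.2710 mmol/kg
Ksp = 10^(−6.28) = 5.248×10^-7
Ω = [Ca²⁺][CO3²⁻]/Ksp = (10.4×10^-3)(2.710×10^-4) / 5.248×10^-7 = 5.37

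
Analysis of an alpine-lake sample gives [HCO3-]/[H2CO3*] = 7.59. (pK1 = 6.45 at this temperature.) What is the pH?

From K1 = [H⁺][HCO3-]/[H2CO3*]:  pH = pK1 + log₁₀([HCO3-]/[H2CO3*])
log₁₀(7.59) = +0.880
pH = 6.45 + (+0.880) = 7.33

pH = 7.33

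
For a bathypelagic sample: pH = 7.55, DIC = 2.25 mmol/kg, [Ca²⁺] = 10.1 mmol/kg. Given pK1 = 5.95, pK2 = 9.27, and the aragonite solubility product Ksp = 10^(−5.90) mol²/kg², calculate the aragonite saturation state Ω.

Ω = 0.329

α₂ = 1 / (1 + [H⁺]/K2 + [H⁺]²/(K1K2)) = 1 / (1 + 10^+1.72 + 10^+0.12)
   = 1 / (1 + 52.481 + 1.3183) = 1/54.799 = 0.01825
[CO3²⁻] = α₂ × DIC = 0.01825 × 2.25 = 0.04106 mmol/kg
Ksp = 10^(−5.90) = 1.259×10^-6
Ω = [Ca²⁺][CO3²⁻]/Ksp = (10.1×10^-3)(4.106×10^-5) / 1.259×10^-6 = 0.329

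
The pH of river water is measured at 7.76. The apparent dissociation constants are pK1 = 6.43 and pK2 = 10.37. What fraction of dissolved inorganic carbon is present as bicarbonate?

α₁ = 0.953

α₁ = 1 / (1 + [H⁺]/K1 + K2/[H⁺]) = 1 / (1 + 10^-1.33 + 10^-2.61)
   = 1 / (1 + 0.046774 + 0.0024547) = 1/1.0492 = 0.9531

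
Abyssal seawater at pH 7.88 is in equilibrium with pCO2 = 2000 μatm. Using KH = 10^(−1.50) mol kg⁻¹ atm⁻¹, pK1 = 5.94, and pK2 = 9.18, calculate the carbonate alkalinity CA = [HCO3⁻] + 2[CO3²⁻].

[CO2*] = KH · pCO2 = 10^(−1.50) × 2000×10^-6 = 6.325×10^-5 mol/kg
α₀ = 1/(1 + K1/[H⁺] + K1K2/[H⁺]²) = 1/(1 + 10^+1.94 + 10^+0.64) = 0.01082
DIC = [CO2*]/α₀ = 6.325×10^-5 / 0.01082 = 5.848 mmol/kg
CA = (α₁ + 2α₂)·DIC = (0.9420 + 2×0.04721) × 5.848 = 6.06 mmol/kg

CA = 6.06 mmol/kg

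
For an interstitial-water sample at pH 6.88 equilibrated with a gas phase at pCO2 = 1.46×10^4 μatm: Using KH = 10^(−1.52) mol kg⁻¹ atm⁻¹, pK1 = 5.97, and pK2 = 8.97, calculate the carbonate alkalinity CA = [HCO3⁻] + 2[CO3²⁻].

[CO2*] = KH · pCO2 = 10^(−1.52) × 1.46×10^4×10^-6 = 4.409×10^-4 mol/kg
α₀ = 1/(1 + K1/[H⁺] + K1K2/[H⁺]²) = 1/(1 + 10^+0.91 + 10^-1.18) = 0.1088
DIC = [CO2*]/α₀ = 4.409×10^-4 / 0.1088 = 4.054 mmol/kg
CA = (α₁ + 2α₂)·DIC = (0.8841 + 2×0.007186) × 4.054 = 3.64 mmol/kg

CA = 3.64 mmol/kg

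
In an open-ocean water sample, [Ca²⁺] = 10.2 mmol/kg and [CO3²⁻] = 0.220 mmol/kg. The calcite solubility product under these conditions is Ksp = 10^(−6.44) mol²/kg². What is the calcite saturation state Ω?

Ksp = 10^(−6.44) = 3.631×10^-7
Ω = [Ca²⁺][CO3²⁻]/Ksp = (10.2×10^-3)(0.220×10^-3) / 3.631×10^-7 = 6.18

Ω = 6.18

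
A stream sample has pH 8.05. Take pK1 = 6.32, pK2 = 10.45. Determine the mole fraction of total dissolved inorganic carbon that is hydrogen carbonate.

α₁ = 0.978

α₁ = 1 / (1 + [H⁺]/K1 + K2/[H⁺]) = 1 / (1 + 10^-1.73 + 10^-2.40)
   = 1 / (1 + 0.018621 + 0.0039811) = 1/1.0226 = 0.9779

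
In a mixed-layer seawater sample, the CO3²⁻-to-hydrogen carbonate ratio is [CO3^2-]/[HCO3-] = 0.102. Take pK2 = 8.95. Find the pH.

pH = 7.96

From K2 = [H⁺][CO3^2-]/[HCO3-]:  pH = pK2 + log₁₀([CO3^2-]/[HCO3-])
log₁₀(0.102) = -0.991
pH = 8.95 + (-0.991) = 7.96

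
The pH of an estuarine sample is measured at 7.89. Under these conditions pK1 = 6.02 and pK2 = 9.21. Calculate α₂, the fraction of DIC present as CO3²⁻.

α₂ = 0.0451

α₂ = 1 / (1 + [H⁺]/K2 + [H⁺]²/(K1K2)) = 1 / (1 + 10^+1.32 + 10^-0.55)
   = 1 / (1 + 20.893 + 0.28184) = 1/22.175 = 0.04510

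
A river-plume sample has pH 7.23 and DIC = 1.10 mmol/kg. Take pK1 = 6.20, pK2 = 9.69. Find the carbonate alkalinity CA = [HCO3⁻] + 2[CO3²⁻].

CA = 1.01 mmol/kg

CA = [HCO3⁻] + 2[CO3²⁻] = (α₁ + 2α₂)·DIC
At pH 7.23: [H⁺]/K1 = 10^-1.03 = 0.093325, K2/[H⁺] = 10^-2.46 = 0.0034674
α₁ = 1/(1 + 0.093325 + 0.0034674) = 1/1.0968 = 0.9117; α₂ = α₁·K2/[H⁺] = 0.003161
α₁ + 2α₂ = 0.9181
CA = 0.9181 × 1.10 = 1.01 mmol/kg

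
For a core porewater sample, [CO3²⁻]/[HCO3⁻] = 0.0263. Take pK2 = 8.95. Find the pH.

pH = 7.37

From K2 = [H⁺][CO3²⁻]/[HCO3⁻]:  pH = pK2 + log₁₀([CO3²⁻]/[HCO3⁻])
log₁₀(0.0263) = -1.580
pH = 8.95 + (-1.580) = 7.37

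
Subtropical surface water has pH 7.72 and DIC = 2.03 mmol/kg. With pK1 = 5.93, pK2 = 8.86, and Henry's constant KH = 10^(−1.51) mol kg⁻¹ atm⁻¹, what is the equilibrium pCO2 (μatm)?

α₀ = 1 / (1 + K1/[H⁺] + K1K2/[H⁺]²) = 1 / (1 + 10^+1.79 + 10^+0.65)
   = 1 / (1 + 61.660 + 4.4668) = 1/67.126 = 0.01490
[CO2*] = α₀ × DIC = 0.01490 × 2.03 = 0.03024 mmol/kg
pCO2 = [CO2*]/KH = 3.024×10^-5 / 3.090×10^-2 = 979 μatm

pCO2 = 979 μatm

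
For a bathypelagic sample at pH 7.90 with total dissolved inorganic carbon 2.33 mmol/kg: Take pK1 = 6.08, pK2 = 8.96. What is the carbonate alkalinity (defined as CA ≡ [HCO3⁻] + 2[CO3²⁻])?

CA = 2.48 mmol/kg

CA = [HCO3⁻] + 2[CO3²⁻] = (α₁ + 2α₂)·DIC
At pH 7.90: [H⁺]/K1 = 10^-1.82 = 0.015136, K2/[H⁺] = 10^-1.06 = 0.087096
α₁ = 1/(1 + 0.015136 + 0.087096) = 1/1.1022 = 0.9073; α₂ = α₁·K2/[H⁺] = 0.07902
α₁ + 2α₂ = 1.0653
CA = 1.0653 × 2.33 = 2.48 mmol/kg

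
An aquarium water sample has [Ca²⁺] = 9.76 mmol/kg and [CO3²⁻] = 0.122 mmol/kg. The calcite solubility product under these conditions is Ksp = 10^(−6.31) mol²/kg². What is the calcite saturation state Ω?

Ω = 2.43

Ksp = 10^(−6.31) = 4.898×10^-7
Ω = [Ca²⁺][CO3²⁻]/Ksp = (9.76×10^-3)(0.122×10^-3) / 4.898×10^-7 = 2.43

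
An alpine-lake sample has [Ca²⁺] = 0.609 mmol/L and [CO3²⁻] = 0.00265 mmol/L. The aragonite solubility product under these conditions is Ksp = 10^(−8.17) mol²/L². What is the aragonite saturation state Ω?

Ω = 0.239

Ksp = 10^(−8.17) = 6.761×10^-9
Ω = [Ca²⁺][CO3²⁻]/Ksp = (0.609×10^-3)(0.00265×10^-3) / 6.761×10^-9 = 0.239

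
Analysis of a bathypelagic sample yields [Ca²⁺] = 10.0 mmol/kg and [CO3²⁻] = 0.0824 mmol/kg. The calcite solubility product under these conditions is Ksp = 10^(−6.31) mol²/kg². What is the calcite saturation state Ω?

Ksp = 10^(−6.31) = 4.898×10^-7
Ω = [Ca²⁺][CO3²⁻]/Ksp = (10.0×10^-3)(0.0824×10^-3) / 4.898×10^-7 = 1.68

Ω = 1.68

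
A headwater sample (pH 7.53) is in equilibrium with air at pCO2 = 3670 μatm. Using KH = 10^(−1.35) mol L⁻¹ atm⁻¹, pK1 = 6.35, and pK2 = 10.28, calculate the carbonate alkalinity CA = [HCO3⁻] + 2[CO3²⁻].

[CO2*] = KH · pCO2 = 10^(−1.35) × 3670×10^-6 = 1.639×10^-4 mol/L
α₀ = 1/(1 + K1/[H⁺] + K1K2/[H⁺]²) = 1/(1 + 10^+1.18 + 10^-1.57) = 0.06187
DIC = [CO2*]/α₀ = 1.639×10^-4 / 0.06187 = 2.650 mmol/L
CA = (α₁ + 2α₂)·DIC = (0.9365 + 2×0.001665) × 2.650 = 2.49 mmol/L

CA = 2.49 mmol/L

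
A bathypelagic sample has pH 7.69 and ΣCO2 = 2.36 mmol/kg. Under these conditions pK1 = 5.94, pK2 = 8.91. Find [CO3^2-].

[CO3²⁻] = 0.132 mmol/kg

α₂ = 1 / (1 + [H⁺]/K2 + [H⁺]²/(K1K2)) = 1 / (1 + 10^+1.22 + 10^-0.53)
   = 1 / (1 + 16.596 + 0.29512) = 1/17.891 = 0.05589
[CO3²⁻] = α₂ × DIC = 0.05589 × 2.36 = 0.132 mmol/kg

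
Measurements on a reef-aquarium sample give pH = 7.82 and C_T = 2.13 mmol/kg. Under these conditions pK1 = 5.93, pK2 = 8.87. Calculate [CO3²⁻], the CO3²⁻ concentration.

α₂ = 1 / (1 + [H⁺]/K2 + [H⁺]²/(K1K2)) = 1 / (1 + 10^+1.05 + 10^-0.84)
   = 1 / (1 + 11.220 + 0.14454) = 1/12.365 = 0.08088
[CO3²⁻] = α₂ × DIC = 0.08088 × 2.13 = 0.172 mmol/kg

[CO3²⁻] = 0.172 mmol/kg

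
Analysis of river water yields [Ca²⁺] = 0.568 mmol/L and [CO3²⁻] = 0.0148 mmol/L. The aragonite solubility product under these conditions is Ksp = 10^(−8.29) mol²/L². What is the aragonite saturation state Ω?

Ω = 1.64

Ksp = 10^(−8.29) = 5.129×10^-9
Ω = [Ca²⁺][CO3²⁻]/Ksp = (0.568×10^-3)(0.0148×10^-3) / 5.129×10^-9 = 1.64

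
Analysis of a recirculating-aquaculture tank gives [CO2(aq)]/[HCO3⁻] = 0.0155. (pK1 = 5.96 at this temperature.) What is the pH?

pH = 7.77

From K1 = [H⁺][HCO3⁻]/[CO2(aq)]:  pH = pK1 − log₁₀([CO2(aq)]/[HCO3⁻])
log₁₀(0.0155) = -1.810
pH = 5.96 − (-1.810) = 7.77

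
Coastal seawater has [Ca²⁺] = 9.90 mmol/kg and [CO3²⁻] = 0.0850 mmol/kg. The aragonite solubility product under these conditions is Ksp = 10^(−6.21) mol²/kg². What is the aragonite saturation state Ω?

Ω = 1.36

Ksp = 10^(−6.21) = 6.166×10^-7
Ω = [Ca²⁺][CO3²⁻]/Ksp = (9.90×10^-3)(0.0850×10^-3) / 6.166×10^-7 = 1.36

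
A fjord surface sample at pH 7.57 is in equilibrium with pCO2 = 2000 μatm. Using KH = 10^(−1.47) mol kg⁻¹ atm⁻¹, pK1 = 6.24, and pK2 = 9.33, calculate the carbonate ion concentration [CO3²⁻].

[CO2*] = KH · pCO2 = 10^(−1.47) × 2000×10^-6 = 6.777×10^-5 mol/kg
α₀ = 1/(1 + K1/[H⁺] + K1K2/[H⁺]²) = 1/(1 + 10^+1.33 + 10^-0.43) = 0.04395
DIC = [CO2*]/α₀ = 6.777×10^-5 / 0.04395 = 1.542 mmol/kg
[CO3²⁻] = α₂·DIC; α₂ = 0.01633, so [CO3²⁻] = 0.01633 × 1.542 = 0.0252 mmol/kg

[CO3²⁻] = 0.0252 mmol/kg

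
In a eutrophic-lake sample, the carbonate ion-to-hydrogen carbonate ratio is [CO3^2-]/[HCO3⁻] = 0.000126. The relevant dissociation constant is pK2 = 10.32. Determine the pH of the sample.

From K2 = [H⁺][CO3^2-]/[HCO3⁻]:  pH = pK2 + log₁₀([CO3^2-]/[HCO3⁻])
log₁₀(0.000126) = -3.900
pH = 10.32 + (-3.900) = 6.42

pH = 6.42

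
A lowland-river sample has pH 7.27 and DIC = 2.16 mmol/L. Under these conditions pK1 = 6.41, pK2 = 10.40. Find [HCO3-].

[HCO3⁻] = 1.90 mmol/L

α₁ = 1 / (1 + [H⁺]/K1 + K2/[H⁺]) = 1 / (1 + 10^-0.86 + 10^-3.13)
   = 1 / (1 + 0.13804 + 0.00074131) = 1/1.1388 = 0.8781
[HCO3⁻] = α₁ × DIC = 0.8781 × 2.16 = 1.90 mmol/L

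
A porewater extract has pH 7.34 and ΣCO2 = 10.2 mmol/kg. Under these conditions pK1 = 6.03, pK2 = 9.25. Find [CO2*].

α₀ = 1 / (1 + K1/[H⁺] + K1K2/[H⁺]²) = 1 / (1 + 10^+1.31 + 10^-0.60)
   = 1 / (1 + 20.417 + 0.25119) = 1/21.669 = 0.04615
[CO2*] = α₀ × DIC = 0.04615 × 10.2 = 0.471 mmol/kg

[CO2*] = 0.471 mmol/kg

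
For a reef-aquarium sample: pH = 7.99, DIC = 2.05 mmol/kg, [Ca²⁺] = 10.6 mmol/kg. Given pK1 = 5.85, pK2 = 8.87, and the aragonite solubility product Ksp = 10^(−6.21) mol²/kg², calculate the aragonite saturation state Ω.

α₂ = 1 / (1 + [H⁺]/K2 + [H⁺]²/(K1K2)) = 1 / (1 + 10^+0.88 + 10^-1.26)
   = 1 / (1 + 7.5858 + 0.054954) = 1/8.6407 = 0.1157
[CO3²⁻] = α₂ × DIC = 0.1157 × 2.05 = 0.2372 mmol/kg
Ksp = 10^(−6.21) = 6.166×10^-7
Ω = [Ca²⁺][CO3²⁻]/Ksp = (10.6×10^-3)(2.372×10^-4) / 6.166×10^-7 = 4.08

Ω = 4.08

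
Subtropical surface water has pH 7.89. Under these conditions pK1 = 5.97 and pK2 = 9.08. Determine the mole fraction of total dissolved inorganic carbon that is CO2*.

α₀ = 1 / (1 + K1/[H⁺] + K1K2/[H⁺]²) = 1 / (1 + 10^+1.92 + 10^+0.73)
   = 1 / (1 + 83.176 + 5.3703) = 1/89.547 = 0.01117

α₀ = 0.0112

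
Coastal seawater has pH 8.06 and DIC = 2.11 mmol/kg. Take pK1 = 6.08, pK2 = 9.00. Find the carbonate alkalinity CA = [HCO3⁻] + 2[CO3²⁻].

CA = [HCO3⁻] + 2[CO3²⁻] = (α₁ + 2α₂)·DIC
At pH 8.06: [H⁺]/K1 = 10^-1.98 = 0.010471, K2/[H⁺] = 10^-0.94 = 0.11482
α₁ = 1/(1 + 0.010471 + 0.11482) = 1/1.1253 = 0.8887; α₂ = α₁·K2/[H⁺] = 0.1020
α₁ + 2α₂ = 1.0927
CA = 1.0927 × 2.11 = 2.31 mmol/kg

CA = 2.31 mmol/kg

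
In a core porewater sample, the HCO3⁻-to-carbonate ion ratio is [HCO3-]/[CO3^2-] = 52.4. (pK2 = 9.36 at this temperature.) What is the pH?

pH = 7.64

From K2 = [H⁺][CO3^2-]/[HCO3-]:  pH = pK2 − log₁₀([HCO3-]/[CO3^2-])
log₁₀(52.4) = +1.719
pH = 9.36 − (+1.719) = 7.64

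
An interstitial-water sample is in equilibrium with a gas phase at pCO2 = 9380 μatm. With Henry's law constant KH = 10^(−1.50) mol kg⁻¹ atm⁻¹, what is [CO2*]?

[CO2*] = 297 μmol/kg

KH = 10^(−1.50) = 3.162×10^-2 mol kg⁻¹ atm⁻¹
[CO2*] = KH · pCO2 = 3.162×10^-2 × 9380×10^-6 atm = 2.97×10^-4 mol/kg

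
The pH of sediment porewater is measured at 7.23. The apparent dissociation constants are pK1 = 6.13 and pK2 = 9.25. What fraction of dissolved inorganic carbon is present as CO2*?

α₀ = 0.0729

α₀ = 1 / (1 + K1/[H⁺] + K1K2/[H⁺]²) = 1 / (1 + 10^+1.10 + 10^-0.92)
   = 1 / (1 + 12.589 + 0.12023) = 1/13.709 = 0.07294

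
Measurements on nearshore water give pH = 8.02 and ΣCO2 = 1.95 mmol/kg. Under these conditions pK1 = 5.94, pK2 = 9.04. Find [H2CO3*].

[CO2*] = 14.7 μmol/kg

α₀ = 1 / (1 + K1/[H⁺] + K1K2/[H⁺]²) = 1 / (1 + 10^+2.08 + 10^+1.06)
   = 1 / (1 + 120.23 + 11.482) = 1/132.71 = 0.007535
[CO2*] = α₀ × DIC = 0.007535 × 1.95 = 0.0147 mmol/kg = 14.7 μmol/kg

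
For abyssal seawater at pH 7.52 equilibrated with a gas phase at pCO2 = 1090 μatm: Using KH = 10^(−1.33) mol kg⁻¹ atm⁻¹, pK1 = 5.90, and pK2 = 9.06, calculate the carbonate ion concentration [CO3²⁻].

[CO2*] = KH · pCO2 = 10^(−1.33) × 1090×10^-6 = 5.098×10^-5 mol/kg
α₀ = 1/(1 + K1/[H⁺] + K1K2/[H⁺]²) = 1/(1 + 10^+1.62 + 10^+0.08) = 0.02278
DIC = [CO2*]/α₀ = 5.098×10^-5 / 0.02278 = 2.238 mmol/kg
[CO3²⁻] = α₂·DIC; α₂ = 0.02739, so [CO3²⁻] = 0.02739 × 2.238 = 0.0613 mmol/kg

[CO3²⁻] = 0.0613 mmol/kg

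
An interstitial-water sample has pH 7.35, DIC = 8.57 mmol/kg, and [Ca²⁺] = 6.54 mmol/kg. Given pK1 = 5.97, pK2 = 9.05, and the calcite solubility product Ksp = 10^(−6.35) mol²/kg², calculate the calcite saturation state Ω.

α₂ = 1 / (1 + [H⁺]/K2 + [H⁺]²/(K1K2)) = 1 / (1 + 10^+1.70 + 10^+0.32)
   = 1 / (1 + 50.119 + 2.0893) = 1/53.208 = 0.01879
[CO3²⁻] = α₂ × DIC = 0.01879 × 8.57 = 0.1611 mmol/kg
Ksp = 10^(−6.35) = 4.467×10^-7
Ω = [Ca²⁺][CO3²⁻]/Ksp = (6.54×10^-3)(1.611×10^-4) / 4.467×10^-7 = 2.36

Ω = 2.36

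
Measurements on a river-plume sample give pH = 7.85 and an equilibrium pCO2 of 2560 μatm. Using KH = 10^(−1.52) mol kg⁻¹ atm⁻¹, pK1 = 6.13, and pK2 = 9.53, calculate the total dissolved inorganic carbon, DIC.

DIC = 4.22 mmol/kg

[CO2*] = KH · pCO2 = 10^(−1.52) × 2560×10^-6 = 7.731×10^-5 mol/kg
α₀ = 1/(1 + K1/[H⁺] + K1K2/[H⁺]²) = 1/(1 + 10^+1.72 + 10^+0.04) = 0.01832
DIC = [CO2*]/α₀ = 7.731×10^-5 / 0.01832 = 4.22 mmol/kg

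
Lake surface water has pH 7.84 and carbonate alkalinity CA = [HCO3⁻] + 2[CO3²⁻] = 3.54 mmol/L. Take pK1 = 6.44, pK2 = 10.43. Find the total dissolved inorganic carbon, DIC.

CA = [HCO3⁻] + 2[CO3²⁻] = (α₁ + 2α₂)·DIC
At pH 7.84: [H⁺]/K1 = 10^-1.40 = 0.039811, K2/[H⁺] = 10^-2.59 = 0.0025704
α₁ = 1/(1 + 0.039811 + 0.0025704) = 1/1.0424 = 0.9593; α₂ = α₁·K2/[H⁺] = 0.002466
α₁ + 2α₂ = 0.9643
DIC = CA / (α₁ + 2α₂) = 3.54 / 0.9643 = 3.67 mmol/L

DIC = 3.67 mmol/L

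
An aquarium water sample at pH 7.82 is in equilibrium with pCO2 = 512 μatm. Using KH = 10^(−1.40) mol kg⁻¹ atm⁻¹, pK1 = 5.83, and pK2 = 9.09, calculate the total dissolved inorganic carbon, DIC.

[CO2*] = KH · pCO2 = 10^(−1.40) × 512×10^-6 = 2.038×10^-5 mol/kg
α₀ = 1/(1 + K1/[H⁺] + K1K2/[H⁺]²) = 1/(1 + 10^+1.99 + 10^+0.72) = 0.009618
DIC = [CO2*]/α₀ = 2.038×10^-5 / 0.009618 = 2.12 mmol/kg

DIC = 2.12 mmol/kg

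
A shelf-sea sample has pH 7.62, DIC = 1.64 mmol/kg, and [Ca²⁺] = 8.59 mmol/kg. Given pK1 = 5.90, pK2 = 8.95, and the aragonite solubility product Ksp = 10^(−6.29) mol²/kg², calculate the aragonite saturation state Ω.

α₂ = 1 / (1 + [H⁺]/K2 + [H⁺]²/(K1K2)) = 1 / (1 + 10^+1.33 + 10^-0.39)
   = 1 / (1 + 21.380 + 0.40738) = 1/22.787 = 0.04388
[CO3²⁻] = α₂ × DIC = 0.04388 × 1.64 = 0.07197 mmol/kg
Ksp = 10^(−6.29) = 5.129×10^-7
Ω = [Ca²⁺][CO3²⁻]/Ksp = (8.59×10^-3)(7.197×10^-5) / 5.129×10^-7 = 1.21

Ω = 1.21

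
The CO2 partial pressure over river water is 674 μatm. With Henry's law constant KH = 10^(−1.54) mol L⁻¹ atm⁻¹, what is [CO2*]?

[CO2*] = 19.4 μmol/L

KH = 10^(−1.54) = 2.884×10^-2 mol L⁻¹ atm⁻¹
[CO2*] = KH · pCO2 = 2.884×10^-2 × 674×10^-6 atm = 1.94×10^-5 mol/L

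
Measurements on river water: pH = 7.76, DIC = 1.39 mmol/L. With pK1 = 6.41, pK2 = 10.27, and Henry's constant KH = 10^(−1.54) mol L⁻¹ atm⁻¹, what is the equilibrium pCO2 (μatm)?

α₀ = 1 / (1 + K1/[H⁺] + K1K2/[H⁺]²) = 1 / (1 + 10^+1.35 + 10^-1.16)
   = 1 / (1 + 22.387 + 0.069183) = 1/23.456 = 0.04263
[CO2*] = α₀ × DIC = 0.04263 × 1.39 = 0.05926 mmol/L
pCO2 = [CO2*]/KH = 5.926×10^-5 / 2.884×10^-2 = 2050 μatm

pCO2 = 2050 μatm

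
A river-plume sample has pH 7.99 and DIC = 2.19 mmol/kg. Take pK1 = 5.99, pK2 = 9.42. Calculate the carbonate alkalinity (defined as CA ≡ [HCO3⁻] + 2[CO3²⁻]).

CA = [HCO3⁻] + 2[CO3²⁻] = (α₁ + 2α₂)·DIC
At pH 7.99: [H⁺]/K1 = 10^-2.00 = 0.010000, K2/[H⁺] = 10^-1.43 = 0.037154
α₁ = 1/(1 + 0.010000 + 0.037154) = 1/1.0472 = 0.9550; α₂ = α₁·K2/[H⁺] = 0.03548
α₁ + 2α₂ = 1.0259
CA = 1.0259 × 2.19 = 2.25 mmol/kg

CA = 2.25 mmol/kg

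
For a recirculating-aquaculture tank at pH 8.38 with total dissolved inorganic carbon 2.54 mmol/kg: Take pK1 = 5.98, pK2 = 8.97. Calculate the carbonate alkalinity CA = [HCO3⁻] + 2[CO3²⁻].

CA = [HCO3⁻] + 2[CO3²⁻] = (α₁ + 2α₂)·DIC
At pH 8.38: [H⁺]/K1 = 10^-2.40 = 0.0039811, K2/[H⁺] = 10^-0.59 = 0.25704
α₁ = 1/(1 + 0.0039811 + 0.25704) = 1/1.2610 = 0.7930; α₂ = α₁·K2/[H⁺] = 0.2038
α₁ + 2α₂ = 1.2007
CA = 1.2007 × 2.54 = 3.05 mmol/kg

CA = 3.05 mmol/kg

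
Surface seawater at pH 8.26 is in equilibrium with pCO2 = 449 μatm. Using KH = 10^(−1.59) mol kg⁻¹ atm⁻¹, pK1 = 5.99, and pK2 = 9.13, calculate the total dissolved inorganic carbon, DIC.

[CO2*] = KH · pCO2 = 10^(−1.59) × 449×10^-6 = 1.154×10^-5 mol/kg
α₀ = 1/(1 + K1/[H⁺] + K1K2/[H⁺]²) = 1/(1 + 10^+2.27 + 10^+1.40) = 0.004710
DIC = [CO2*]/α₀ = 1.154×10^-5 / 0.004710 = 2.45 mmol/kg

DIC = 2.45 mmol/kg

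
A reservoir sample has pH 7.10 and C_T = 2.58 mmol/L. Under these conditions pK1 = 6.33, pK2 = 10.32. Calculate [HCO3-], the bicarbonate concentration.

α₁ = 1 / (1 + [H⁺]/K1 + K2/[H⁺]) = 1 / (1 + 10^-0.77 + 10^-3.22)
   = 1 / (1 + 0.16982 + 0.00060256) = 1/1.1704 = 0.8544
[HCO3⁻] = α₁ × DIC = 0.8544 × 2.58 = 2.20 mmol/L

[HCO3⁻] = 2.20 mmol/L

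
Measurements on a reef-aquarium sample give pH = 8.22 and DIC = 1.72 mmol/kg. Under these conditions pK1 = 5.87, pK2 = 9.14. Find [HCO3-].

[HCO3⁻] = 1.53 mmol/kg

α₁ = 1 / (1 + [H⁺]/K1 + K2/[H⁺]) = 1 / (1 + 10^-2.35 + 10^-0.92)
   = 1 / (1 + 0.0044668 + 0.12023) = 1/1.1247 = 0.8891
[HCO3⁻] = α₁ × DIC = 0.8891 × 1.72 = 1.53 mmol/kg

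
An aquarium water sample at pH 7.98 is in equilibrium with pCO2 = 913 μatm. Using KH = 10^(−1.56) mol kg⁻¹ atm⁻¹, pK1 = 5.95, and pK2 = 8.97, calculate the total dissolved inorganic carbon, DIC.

[CO2*] = KH · pCO2 = 10^(−1.56) × 913×10^-6 = 2.515×10^-5 mol/kg
α₀ = 1/(1 + K1/[H⁺] + K1K2/[H⁺]²) = 1/(1 + 10^+2.03 + 10^+1.04) = 0.008395
DIC = [CO2*]/α₀ = 2.515×10^-5 / 0.008395 = 3.00 mmol/kg

DIC = 3.00 mmol/kg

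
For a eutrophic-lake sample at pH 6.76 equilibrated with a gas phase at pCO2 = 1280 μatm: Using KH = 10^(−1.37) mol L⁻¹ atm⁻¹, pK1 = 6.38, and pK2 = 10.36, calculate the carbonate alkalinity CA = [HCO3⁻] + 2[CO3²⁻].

[CO2*] = KH · pCO2 = 10^(−1.37) × 1280×10^-6 = 5.460×10^-5 mol/L
α₀ = 1/(1 + K1/[H⁺] + K1K2/[H⁺]²) = 1/(1 + 10^+0.38 + 10^-3.22) = 0.2942
DIC = [CO2*]/α₀ = 5.460×10^-5 / 0.2942 = 0.1856 mmol/L
CA = (α₁ + 2α₂)·DIC = (0.7057 + 2×0.0001773) × 0.1856 = 0.131 mmol/L

CA = 0.131 mmol/L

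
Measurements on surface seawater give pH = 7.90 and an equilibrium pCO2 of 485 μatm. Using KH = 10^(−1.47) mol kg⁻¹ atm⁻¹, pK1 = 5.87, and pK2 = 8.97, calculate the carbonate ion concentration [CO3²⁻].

[CO3²⁻] = 0.150 mmol/kg

[CO2*] = KH · pCO2 = 10^(−1.47) × 485×10^-6 = 1.643×10^-5 mol/kg
α₀ = 1/(1 + K1/[H⁺] + K1K2/[H⁺]²) = 1/(1 + 10^+2.03 + 10^+0.96) = 0.008527
DIC = [CO2*]/α₀ = 1.643×10^-5 / 0.008527 = 1.927 mmol/kg
[CO3²⁻] = α₂·DIC; α₂ = 0.07777, so [CO3²⁻] = 0.07777 × 1.927 = 0.150 mmol/kg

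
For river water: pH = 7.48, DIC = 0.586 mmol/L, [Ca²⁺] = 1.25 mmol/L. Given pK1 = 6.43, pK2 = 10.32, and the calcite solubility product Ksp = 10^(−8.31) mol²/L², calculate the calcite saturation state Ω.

Ω = 0.198

α₂ = 1 / (1 + [H⁺]/K2 + [H⁺]²/(K1K2)) = 1 / (1 + 10^+2.84 + 10^+1.79)
   = 1 / (1 + 691.83 + 61.660) = 1/754.49 = 0.001325
[CO3²⁻] = α₂ × DIC = 0.001325 × 0.586 = 0.0007767 mmol/L = 0.7767 μmol/L
Ksp = 10^(−8.31) = 4.898×10^-9
Ω = [Ca²⁺][CO3²⁻]/Ksp = (1.25×10^-3)(7.767×10^-7) / 4.898×10^-9 = 0.198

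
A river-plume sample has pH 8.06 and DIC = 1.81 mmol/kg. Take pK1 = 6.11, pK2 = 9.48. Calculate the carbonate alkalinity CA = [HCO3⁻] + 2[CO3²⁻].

CA = [HCO3⁻] + 2[CO3²⁻] = (α₁ + 2α₂)·DIC
At pH 8.06: [H⁺]/K1 = 10^-1.95 = 0.011220, K2/[H⁺] = 10^-1.42 = 0.038019
α₁ = 1/(1 + 0.011220 + 0.038019) = 1/1.0492 = 0.9531; α₂ = α₁·K2/[H⁺] = 0.03623
α₁ + 2α₂ = 1.0255
CA = 1.0255 × 1.81 = 1.86 mmol/kg

CA = 1.86 mmol/kg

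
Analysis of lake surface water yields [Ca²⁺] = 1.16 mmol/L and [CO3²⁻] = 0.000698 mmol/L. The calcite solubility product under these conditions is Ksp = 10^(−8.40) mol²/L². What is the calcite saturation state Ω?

Ksp = 10^(−8.40) = 3.981×10^-9
Ω = [Ca²⁺][CO3²⁻]/Ksp = (1.16×10^-3)(0.000698×10^-3) / 3.981×10^-9 = 0.203

Ω = 0.203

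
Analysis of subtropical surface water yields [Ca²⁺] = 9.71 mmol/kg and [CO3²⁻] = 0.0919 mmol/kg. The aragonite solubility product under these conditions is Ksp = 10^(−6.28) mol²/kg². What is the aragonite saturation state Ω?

Ksp = 10^(−6.28) = 5.248×10^-7
Ω = [Ca²⁺][CO3²⁻]/Ksp = (9.71×10^-3)(0.0919×10^-3) / 5.248×10^-7 = 1.70

Ω = 1.70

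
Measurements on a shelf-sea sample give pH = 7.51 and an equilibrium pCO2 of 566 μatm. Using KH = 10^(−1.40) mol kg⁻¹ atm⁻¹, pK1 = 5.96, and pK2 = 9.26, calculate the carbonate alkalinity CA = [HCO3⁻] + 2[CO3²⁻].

CA = 0.828 mmol/kg

[CO2*] = KH · pCO2 = 10^(−1.40) × 566×10^-6 = 2.253×10^-5 mol/kg
α₀ = 1/(1 + K1/[H⁺] + K1K2/[H⁺]²) = 1/(1 + 10^+1.55 + 10^-0.20) = 0.02695
DIC = [CO2*]/α₀ = 2.253×10^-5 / 0.02695 = 0.8362 mmol/kg
CA = (α₁ + 2α₂)·DIC = (0.9561 + 2×0.01700) × 0.8362 = 0.828 mmol/kg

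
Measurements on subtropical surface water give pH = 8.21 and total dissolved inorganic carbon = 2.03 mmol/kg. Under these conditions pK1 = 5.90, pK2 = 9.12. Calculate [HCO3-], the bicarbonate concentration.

[HCO3⁻] = 1.80 mmol/kg

α₁ = 1 / (1 + [H⁺]/K1 + K2/[H⁺]) = 1 / (1 + 10^-2.31 + 10^-0.91)
   = 1 / (1 + 0.0048978 + 0.12303) = 1/1.1279 = 0.8866
[HCO3⁻] = α₁ × DIC = 0.8866 × 2.03 = 1.80 mmol/kg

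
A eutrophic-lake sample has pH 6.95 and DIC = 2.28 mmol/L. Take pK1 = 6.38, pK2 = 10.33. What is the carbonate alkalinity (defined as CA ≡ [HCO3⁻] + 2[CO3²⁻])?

CA = [HCO3⁻] + 2[CO3²⁻] = (α₁ + 2α₂)·DIC
At pH 6.95: [H⁺]/K1 = 10^-0.57 = 0.26915, K2/[H⁺] = 10^-3.38 = 0.00041687
α₁ = 1/(1 + 0.26915 + 0.00041687) = 1/1.2696 = 0.7877; α₂ = α₁·K2/[H⁺] = 0.0003284
α₁ + 2α₂ = 0.7883
CA = 0.7883 × 2.28 = 1.80 mmol/L

CA = 1.80 mmol/L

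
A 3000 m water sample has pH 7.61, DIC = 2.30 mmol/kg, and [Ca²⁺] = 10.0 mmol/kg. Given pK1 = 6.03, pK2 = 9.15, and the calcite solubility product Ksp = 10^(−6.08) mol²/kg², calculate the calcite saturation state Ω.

Ω = 0.756

α₂ = 1 / (1 + [H⁺]/K2 + [H⁺]²/(K1K2)) = 1 / (1 + 10^+1.54 + 10^-0.04)
   = 1 / (1 + 34.674 + 0.91201) = 1/36.586 = 0.02733
[CO3²⁻] = α₂ × DIC = 0.02733 × 2.30 = 0.06287 mmol/kg
Ksp = 10^(−6.08) = 8.318×10^-7
Ω = [Ca²⁺][CO3²⁻]/Ksp = (10.0×10^-3)(6.287×10^-5) / 8.318×10^-7 = 0.756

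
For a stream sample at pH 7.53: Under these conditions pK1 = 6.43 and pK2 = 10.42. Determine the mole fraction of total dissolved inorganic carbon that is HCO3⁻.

α₁ = 1 / (1 + [H⁺]/K1 + K2/[H⁺]) = 1 / (1 + 10^-1.10 + 10^-2.89)
   = 1 / (1 + 0.079433 + 0.0012882) = 1/1.0807 = 0.9253

α₁ = 0.925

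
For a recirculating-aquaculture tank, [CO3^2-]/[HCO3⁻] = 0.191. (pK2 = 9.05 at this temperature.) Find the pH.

From K2 = [H⁺][CO3^2-]/[HCO3⁻]:  pH = pK2 + log₁₀([CO3^2-]/[HCO3⁻])
log₁₀(0.191) = -0.719
pH = 9.05 + (-0.719) = 8.33

pH = 8.33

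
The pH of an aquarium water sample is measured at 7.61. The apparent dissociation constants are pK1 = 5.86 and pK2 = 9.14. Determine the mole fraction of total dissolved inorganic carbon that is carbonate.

α₂ = 1 / (1 + [H⁺]/K2 + [H⁺]²/(K1K2)) = 1 / (1 + 10^+1.53 + 10^-0.22)
   = 1 / (1 + 33.884 + 0.60256) = 1/35.487 = 0.02818

α₂ = 0.0282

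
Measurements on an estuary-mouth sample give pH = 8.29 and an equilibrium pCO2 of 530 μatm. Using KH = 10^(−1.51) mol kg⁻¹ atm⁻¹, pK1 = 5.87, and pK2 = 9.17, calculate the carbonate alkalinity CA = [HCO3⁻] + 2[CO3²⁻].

CA = 5.44 mmol/kg

[CO2*] = KH · pCO2 = 10^(−1.51) × 530×10^-6 = 1.638×10^-5 mol/kg
α₀ = 1/(1 + K1/[H⁺] + K1K2/[H⁺]²) = 1/(1 + 10^+2.42 + 10^+1.54) = 0.003348
DIC = [CO2*]/α₀ = 1.638×10^-5 / 0.003348 = 4.892 mmol/kg
CA = (α₁ + 2α₂)·DIC = (0.8806 + 2×0.1161) × 4.892 = 5.44 mmol/kg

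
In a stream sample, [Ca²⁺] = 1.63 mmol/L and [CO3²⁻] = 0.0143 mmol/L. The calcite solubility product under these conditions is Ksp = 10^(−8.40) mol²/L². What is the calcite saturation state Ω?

Ksp = 10^(−8.40) = 3.981×10^-9
Ω = [Ca²⁺][CO3²⁻]/Ksp = (1.63×10^-3)(0.0143×10^-3) / 3.981×10^-9 = 5.85

Ω = 5.85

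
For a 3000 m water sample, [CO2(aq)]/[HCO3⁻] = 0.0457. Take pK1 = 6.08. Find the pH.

pH = 7.42

From K1 = [H⁺][HCO3⁻]/[CO2(aq)]:  pH = pK1 − log₁₀([CO2(aq)]/[HCO3⁻])
log₁₀(0.0457) = -1.340
pH = 6.08 − (-1.340) = 7.42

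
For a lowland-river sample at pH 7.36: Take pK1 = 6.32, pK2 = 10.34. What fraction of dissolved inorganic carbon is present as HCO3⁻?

α₁ = 0.916

α₁ = 1 / (1 + [H⁺]/K1 + K2/[H⁺]) = 1 / (1 + 10^-1.04 + 10^-2.98)
   = 1 / (1 + 0.091201 + 0.0010471) = 1/1.0922 = 0.9155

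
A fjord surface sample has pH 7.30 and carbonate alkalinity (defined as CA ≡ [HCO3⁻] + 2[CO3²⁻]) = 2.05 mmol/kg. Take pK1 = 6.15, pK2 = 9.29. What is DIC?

DIC = 2.17 mmol/kg

CA = [HCO3⁻] + 2[CO3²⁻] = (α₁ + 2α₂)·DIC
At pH 7.30: [H⁺]/K1 = 10^-1.15 = 0.070795, K2/[H⁺] = 10^-1.99 = 0.010233
α₁ = 1/(1 + 0.070795 + 0.010233) = 1/1.0810 = 0.9250; α₂ = α₁·K2/[H⁺] = 0.009466
α₁ + 2α₂ = 0.9440
DIC = CA / (α₁ + 2α₂) = 2.05 / 0.9440 = 2.17 mmol/kg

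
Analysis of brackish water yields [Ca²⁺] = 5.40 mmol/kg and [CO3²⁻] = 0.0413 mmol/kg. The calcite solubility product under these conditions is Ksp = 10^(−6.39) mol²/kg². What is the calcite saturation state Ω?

Ω = 0.547

Ksp = 10^(−6.39) = 4.074×10^-7
Ω = [Ca²⁺][CO3²⁻]/Ksp = (5.40×10^-3)(0.0413×10^-3) / 4.074×10^-7 = 0.547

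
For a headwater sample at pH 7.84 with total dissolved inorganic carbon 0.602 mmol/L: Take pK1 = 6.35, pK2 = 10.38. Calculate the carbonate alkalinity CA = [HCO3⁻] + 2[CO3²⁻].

CA = [HCO3⁻] + 2[CO3²⁻] = (α₁ + 2α₂)·DIC
At pH 7.84: [H⁺]/K1 = 10^-1.49 = 0.032359, K2/[H⁺] = 10^-2.54 = 0.0028840
α₁ = 1/(1 + 0.032359 + 0.0028840) = 1/1.0352 = 0.9660; α₂ = α₁·K2/[H⁺] = 0.002786
α₁ + 2α₂ = 0.9715
CA = 0.9715 × 0.602 = 0.585 mmol/L

CA = 0.585 mmol/L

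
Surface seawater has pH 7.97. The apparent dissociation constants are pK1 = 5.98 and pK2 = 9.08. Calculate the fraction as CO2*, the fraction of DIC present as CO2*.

α₀ = 0.00941

α₀ = 1 / (1 + K1/[H⁺] + K1K2/[H⁺]²) = 1 / (1 + 10^+1.99 + 10^+0.88)
   = 1 / (1 + 97.724 + 7.5858) = 1/106.31 = 0.009406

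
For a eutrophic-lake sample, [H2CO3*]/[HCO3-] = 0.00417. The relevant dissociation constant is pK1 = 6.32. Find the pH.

From K1 = [H⁺][HCO3-]/[H2CO3*]:  pH = pK1 − log₁₀([H2CO3*]/[HCO3-])
log₁₀(0.00417) = -2.380
pH = 6.32 − (-2.380) = 8.70

pH = 8.70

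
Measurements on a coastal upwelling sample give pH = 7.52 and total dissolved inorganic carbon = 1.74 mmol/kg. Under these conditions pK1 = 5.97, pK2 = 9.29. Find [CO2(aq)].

[CO2*] = 0.0469 mmol/kg

α₀ = 1 / (1 + K1/[H⁺] + K1K2/[H⁺]²) = 1 / (1 + 10^+1.55 + 10^-0.22)
   = 1 / (1 + 35.481 + 0.60256) = 1/37.084 = 0.02697
[CO2*] = α₀ × DIC = 0.02697 × 1.74 = 0.0469 mmol/kg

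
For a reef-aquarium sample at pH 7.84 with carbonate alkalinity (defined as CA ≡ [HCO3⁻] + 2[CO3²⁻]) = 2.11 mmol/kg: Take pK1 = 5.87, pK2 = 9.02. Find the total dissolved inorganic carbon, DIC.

CA = [HCO3⁻] + 2[CO3²⁻] = (α₁ + 2α₂)·DIC
At pH 7.84: [H⁺]/K1 = 10^-1.97 = 0.010715, K2/[H⁺] = 10^-1.18 = 0.066069
α₁ = 1/(1 + 0.010715 + 0.066069) = 1/1.0768 = 0.9287; α₂ = α₁·K2/[H⁺] = 0.06136
α₁ + 2α₂ = 1.0514
DIC = CA / (α₁ + 2α₂) = 2.11 / 1.0514 = 2.01 mmol/kg

DIC = 2.01 mmol/kg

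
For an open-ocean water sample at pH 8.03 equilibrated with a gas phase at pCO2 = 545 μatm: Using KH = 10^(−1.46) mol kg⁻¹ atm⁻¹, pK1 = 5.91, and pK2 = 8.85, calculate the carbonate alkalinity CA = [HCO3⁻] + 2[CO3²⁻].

[CO2*] = KH · pCO2 = 10^(−1.46) × 545×10^-6 = 1.890×10^-5 mol/kg
α₀ = 1/(1 + K1/[H⁺] + K1K2/[H⁺]²) = 1/(1 + 10^+2.12 + 10^+1.30) = 0.006545
DIC = [CO2*]/α₀ = 1.890×10^-5 / 0.006545 = 2.887 mmol/kg
CA = (α₁ + 2α₂)·DIC = (0.8629 + 2×0.1306) × 2.887 = 3.25 mmol/kg

CA = 3.25 mmol/kg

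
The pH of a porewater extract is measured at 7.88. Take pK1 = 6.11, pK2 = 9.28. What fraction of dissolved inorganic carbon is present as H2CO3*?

α₀ = 1 / (1 + K1/[H⁺] + K1K2/[H⁺]²) = 1 / (1 + 10^+1.77 + 10^+0.37)
   = 1 / (1 + 58.884 + 2.3442) = 1/62.229 = 0.01607

α₀ = 0.0161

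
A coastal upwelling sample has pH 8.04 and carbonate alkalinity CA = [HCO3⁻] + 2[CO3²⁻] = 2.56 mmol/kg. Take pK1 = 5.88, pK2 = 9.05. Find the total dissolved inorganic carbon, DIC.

CA = [HCO3⁻] + 2[CO3²⁻] = (α₁ + 2α₂)·DIC
At pH 8.04: [H⁺]/K1 = 10^-2.16 = 0.0069183, K2/[H⁺] = 10^-1.01 = 0.097724
α₁ = 1/(1 + 0.0069183 + 0.097724) = 1/1.1046 = 0.9053; α₂ = α₁·K2/[H⁺] = 0.08847
α₁ + 2α₂ = 1.0822
DIC = CA / (α₁ + 2α₂) = 2.56 / 1.0822 = 2.37 mmol/kg

DIC = 2.37 mmol/kg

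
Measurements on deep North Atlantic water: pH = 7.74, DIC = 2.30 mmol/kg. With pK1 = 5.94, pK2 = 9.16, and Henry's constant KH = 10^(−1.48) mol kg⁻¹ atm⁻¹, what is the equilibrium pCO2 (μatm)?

pCO2 = 1040 μatm

α₀ = 1 / (1 + K1/[H⁺] + K1K2/[H⁺]²) = 1 / (1 + 10^+1.80 + 10^+0.38)
   = 1 / (1 + 63.096 + 2.3988) = 1/66.495 = 0.01504
[CO2*] = α₀ × DIC = 0.01504 × 2.30 = 0.03459 mmol/kg
pCO2 = [CO2*]/KH = 3.459×10^-5 / 3.311×10^-2 = 1040 μatm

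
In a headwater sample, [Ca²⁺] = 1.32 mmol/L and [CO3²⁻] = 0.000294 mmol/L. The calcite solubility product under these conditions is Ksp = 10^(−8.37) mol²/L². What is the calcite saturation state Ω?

Ksp = 10^(−8.37) = 4.266×10^-9
Ω = [Ca²⁺][CO3²⁻]/Ksp = (1.32×10^-3)(0.000294×10^-3) / 4.266×10^-9 = 0.0910

Ω = 0.0910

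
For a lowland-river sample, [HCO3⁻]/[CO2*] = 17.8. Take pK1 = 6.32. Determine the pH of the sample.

pH = 7.57

From K1 = [H⁺][HCO3⁻]/[CO2*]:  pH = pK1 + log₁₀([HCO3⁻]/[CO2*])
log₁₀(17.8) = +1.250
pH = 6.32 + (+1.250) = 7.57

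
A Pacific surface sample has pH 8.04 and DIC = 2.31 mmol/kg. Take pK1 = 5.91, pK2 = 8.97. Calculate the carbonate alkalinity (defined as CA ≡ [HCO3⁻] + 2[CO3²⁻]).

CA = [HCO3⁻] + 2[CO3²⁻] = (α₁ + 2α₂)·DIC
At pH 8.04: [H⁺]/K1 = 10^-2.13 = 0.0074131, K2/[H⁺] = 10^-0.93 = 0.11749
α₁ = 1/(1 + 0.0074131 + 0.11749) = 1/1.1249 = 0.8890; α₂ = α₁·K2/[H⁺] = 0.1044
α₁ + 2α₂ = 1.0979
CA = 1.0979 × 2.31 = 2.54 mmol/kg

CA = 2.54 mmol/kg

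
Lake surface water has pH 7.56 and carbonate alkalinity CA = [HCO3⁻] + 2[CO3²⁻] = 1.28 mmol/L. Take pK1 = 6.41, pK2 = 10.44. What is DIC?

DIC = 1.37 mmol/L

CA = [HCO3⁻] + 2[CO3²⁻] = (α₁ + 2α₂)·DIC
At pH 7.56: [H⁺]/K1 = 10^-1.15 = 0.070795, K2/[H⁺] = 10^-2.88 = 0.0013183
α₁ = 1/(1 + 0.070795 + 0.0013183) = 1/1.0721 = 0.9327; α₂ = α₁·K2/[H⁺] = 0.001230
α₁ + 2α₂ = 0.9352
DIC = CA / (α₁ + 2α₂) = 1.28 / 0.9352 = 1.37 mmol/L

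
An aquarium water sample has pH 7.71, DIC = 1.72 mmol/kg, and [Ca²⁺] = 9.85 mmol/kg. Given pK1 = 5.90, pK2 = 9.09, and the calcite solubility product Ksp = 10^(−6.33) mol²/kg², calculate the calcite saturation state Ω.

Ω = 1.43

α₂ = 1 / (1 + [H⁺]/K2 + [H⁺]²/(K1K2)) = 1 / (1 + 10^+1.38 + 10^-0.43)
   = 1 / (1 + 23.988 + 0.37154) = 1/25.360 = 0.03943
[CO3²⁻] = α₂ × DIC = 0.03943 × 1.72 = 0.06782 mmol/kg
Ksp = 10^(−6.33) = 4.677×10^-7
Ω = [Ca²⁺][CO3²⁻]/Ksp = (9.85×10^-3)(6.782×10^-5) / 4.677×10^-7 = 1.43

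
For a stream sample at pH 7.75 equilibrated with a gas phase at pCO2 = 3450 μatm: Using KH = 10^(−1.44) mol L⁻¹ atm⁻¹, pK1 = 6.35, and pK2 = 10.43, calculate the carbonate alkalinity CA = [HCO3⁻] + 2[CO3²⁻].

[CO2*] = KH · pCO2 = 10^(−1.44) × 3450×10^-6 = 1.253×10^-4 mol/L
α₀ = 1/(1 + K1/[H⁺] + K1K2/[H⁺]²) = 1/(1 + 10^+1.40 + 10^-1.28) = 0.03821
DIC = [CO2*]/α₀ = 1.253×10^-4 / 0.03821 = 3.278 mmol/L
CA = (α₁ + 2α₂)·DIC = (0.9598 + 2×0.002005) × 3.278 = 3.16 mmol/L

CA = 3.16 mmol/L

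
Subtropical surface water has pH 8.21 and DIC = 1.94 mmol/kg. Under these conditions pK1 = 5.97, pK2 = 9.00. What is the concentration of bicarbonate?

[HCO3⁻] = 1.66 mmol/kg

α₁ = 1 / (1 + [H⁺]/K1 + K2/[H⁺]) = 1 / (1 + 10^-2.24 + 10^-0.79)
   = 1 / (1 + 0.0057544 + 0.16218) = 1/1.1679 = 0.8562
[HCO3⁻] = α₁ × DIC = 0.8562 × 1.94 = 1.66 mmol/kg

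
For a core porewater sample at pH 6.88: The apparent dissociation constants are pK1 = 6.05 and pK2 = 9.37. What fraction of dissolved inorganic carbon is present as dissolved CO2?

α₀ = 0.128

α₀ = 1 / (1 + K1/[H⁺] + K1K2/[H⁺]²) = 1 / (1 + 10^+0.83 + 10^-1.66)
   = 1 / (1 + 6.7608 + 0.021878) = 1/7.7827 = 0.1285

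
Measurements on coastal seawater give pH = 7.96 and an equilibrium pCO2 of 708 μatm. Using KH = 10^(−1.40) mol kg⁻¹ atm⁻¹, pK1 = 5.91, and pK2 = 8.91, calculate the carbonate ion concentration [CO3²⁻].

[CO2*] = KH · pCO2 = 10^(−1.40) × 708×10^-6 = 2.819×10^-5 mol/kg
α₀ = 1/(1 + K1/[H⁺] + K1K2/[H⁺]²) = 1/(1 + 10^+2.05 + 10^+1.10) = 0.007950
DIC = [CO2*]/α₀ = 2.819×10^-5 / 0.007950 = 3.546 mmol/kg
[CO3²⁻] = α₂·DIC; α₂ = 0.1001, so [CO3²⁻] = 0.1001 × 3.546 = 0.355 mmol/kg

[CO3²⁻] = 0.355 mmol/kg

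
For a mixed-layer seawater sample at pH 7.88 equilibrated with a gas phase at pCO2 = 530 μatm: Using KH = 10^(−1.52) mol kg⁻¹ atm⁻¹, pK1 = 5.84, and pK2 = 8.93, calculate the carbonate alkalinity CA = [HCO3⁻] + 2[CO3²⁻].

[CO2*] = KH · pCO2 = 10^(−1.52) × 530×10^-6 = 1.601×10^-5 mol/kg
α₀ = 1/(1 + K1/[H⁺] + K1K2/[H⁺]²) = 1/(1 + 10^+2.04 + 10^+0.99) = 0.008304
DIC = [CO2*]/α₀ = 1.601×10^-5 / 0.008304 = 1.927 mmol/kg
CA = (α₁ + 2α₂)·DIC = (0.9105 + 2×0.08115) × 1.927 = 2.07 mmol/kg

CA = 2.07 mmol/kg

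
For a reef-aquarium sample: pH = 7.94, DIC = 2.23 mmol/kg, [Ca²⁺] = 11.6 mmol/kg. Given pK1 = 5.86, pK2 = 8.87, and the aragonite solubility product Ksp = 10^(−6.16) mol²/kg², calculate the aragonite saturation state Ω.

α₂ = 1 / (1 + [H⁺]/K2 + [H⁺]²/(K1K2)) = 1 / (1 + 10^+0.93 + 10^-1.15)
   = 1 / (1 + 8.5114 + 0.070795) = 1/9.5822 = 0.1044
[CO3²⁻] = α₂ × DIC = 0.1044 × 2.23 = 0.2327 mmol/kg
Ksp = 10^(−6.16) = 6.918×10^-7
Ω = [Ca²⁺][CO3²⁻]/Ksp = (11.6×10^-3)(2.327×10^-4) / 6.918×10^-7 = 3.90

Ω = 3.90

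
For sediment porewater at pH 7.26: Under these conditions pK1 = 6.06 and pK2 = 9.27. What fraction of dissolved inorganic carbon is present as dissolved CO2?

α₀ = 1 / (1 + K1/[H⁺] + K1K2/[H⁺]²) = 1 / (1 + 10^+1.20 + 10^-0.81)
   = 1 / (1 + 15.849 + 0.15488) = 1/17.004 = 0.05881

α₀ = 0.0588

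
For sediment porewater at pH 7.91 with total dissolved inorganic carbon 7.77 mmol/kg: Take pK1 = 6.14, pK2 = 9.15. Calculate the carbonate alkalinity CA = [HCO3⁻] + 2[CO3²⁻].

CA = [HCO3⁻] + 2[CO3²⁻] = (α₁ + 2α₂)·DIC
At pH 7.91: [H⁺]/K1 = 10^-1.77 = 0.016982, K2/[H⁺] = 10^-1.24 = 0.057544
α₁ = 1/(1 + 0.016982 + 0.057544) = 1/1.0745 = 0.9306; α₂ = α₁·K2/[H⁺] = 0.05355
α₁ + 2α₂ = 1.0377
CA = 1.0377 × 7.77 = 8.06 mmol/kg

CA = 8.06 mmol/kg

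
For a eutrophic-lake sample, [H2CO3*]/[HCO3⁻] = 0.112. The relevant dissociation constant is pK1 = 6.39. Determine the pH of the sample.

From K1 = [H⁺][HCO3⁻]/[H2CO3*]:  pH = pK1 − log₁₀([H2CO3*]/[HCO3⁻])
log₁₀(0.112) = -0.951
pH = 6.39 − (-0.951) = 7.34

pH = 7.34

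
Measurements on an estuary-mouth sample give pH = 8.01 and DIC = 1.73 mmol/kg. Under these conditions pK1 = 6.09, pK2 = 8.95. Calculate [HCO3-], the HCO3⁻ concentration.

[HCO3⁻] = 1.54 mmol/kg

α₁ = 1 / (1 + [H⁺]/K1 + K2/[H⁺]) = 1 / (1 + 10^-1.92 + 10^-0.94)
   = 1 / (1 + 0.012023 + 0.11482) = 1/1.1268 = 0.8874
[HCO3⁻] = α₁ × DIC = 0.8874 × 1.73 = 1.54 mmol/kg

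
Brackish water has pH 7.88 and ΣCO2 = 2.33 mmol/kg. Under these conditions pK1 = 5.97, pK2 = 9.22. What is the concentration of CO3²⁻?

α₂ = 1 / (1 + [H⁺]/K2 + [H⁺]²/(K1K2)) = 1 / (1 + 10^+1.34 + 10^-0.57)
   = 1 / (1 + 21.878 + 0.26915) = 1/23.147 = 0.04320
[CO3²⁻] = α₂ × DIC = 0.04320 × 2.33 = 0.101 mmol/kg

[CO3²⁻] = 0.101 mmol/kg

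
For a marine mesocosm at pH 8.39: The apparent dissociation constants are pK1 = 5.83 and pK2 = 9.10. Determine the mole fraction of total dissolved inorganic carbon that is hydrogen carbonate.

α₁ = 0.835

α₁ = 1 / (1 + [H⁺]/K1 + K2/[H⁺]) = 1 / (1 + 10^-2.56 + 10^-0.71)
   = 1 / (1 + 0.0027542 + 0.19498) = 1/1.1977 = 0.8349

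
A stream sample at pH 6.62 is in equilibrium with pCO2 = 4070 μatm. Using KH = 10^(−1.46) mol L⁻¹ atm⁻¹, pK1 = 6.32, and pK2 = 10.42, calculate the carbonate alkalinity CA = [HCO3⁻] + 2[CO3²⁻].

[CO2*] = KH · pCO2 = 10^(−1.46) × 4070×10^-6 = 1.411×10^-4 mol/L
α₀ = 1/(1 + K1/[H⁺] + K1K2/[H⁺]²) = 1/(1 + 10^+0.30 + 10^-3.50) = 0.3338
DIC = [CO2*]/α₀ = 1.411×10^-4 / 0.3338 = 0.4227 mmol/L
CA = (α₁ + 2α₂)·DIC = (0.6661 + 2×0.0001056) × 0.4227 = 0.282 mmol/L

CA = 0.282 mmol/L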